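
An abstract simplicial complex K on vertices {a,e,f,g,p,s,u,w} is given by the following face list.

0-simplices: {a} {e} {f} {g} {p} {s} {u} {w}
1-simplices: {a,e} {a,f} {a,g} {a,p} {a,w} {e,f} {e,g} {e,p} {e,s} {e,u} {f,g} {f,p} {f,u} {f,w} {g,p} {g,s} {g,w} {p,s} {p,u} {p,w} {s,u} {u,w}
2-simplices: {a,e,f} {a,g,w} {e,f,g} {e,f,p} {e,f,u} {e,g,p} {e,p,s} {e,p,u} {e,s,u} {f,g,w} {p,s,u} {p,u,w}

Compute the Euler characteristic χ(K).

χ(K)=-2

n_0=8 n_1=22 n_2=12
χ=+8−22+12=-2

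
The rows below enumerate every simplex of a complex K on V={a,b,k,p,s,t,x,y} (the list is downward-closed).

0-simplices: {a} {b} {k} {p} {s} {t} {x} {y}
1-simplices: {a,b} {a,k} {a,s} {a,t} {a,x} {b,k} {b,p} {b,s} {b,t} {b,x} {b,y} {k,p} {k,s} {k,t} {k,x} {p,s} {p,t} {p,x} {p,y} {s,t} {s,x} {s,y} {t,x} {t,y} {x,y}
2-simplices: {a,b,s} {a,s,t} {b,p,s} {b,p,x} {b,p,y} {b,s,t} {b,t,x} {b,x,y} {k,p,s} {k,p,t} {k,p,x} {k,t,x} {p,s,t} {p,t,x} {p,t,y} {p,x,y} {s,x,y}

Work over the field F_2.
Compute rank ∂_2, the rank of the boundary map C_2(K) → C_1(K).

rank∂_2=14

n_0=8 n_1=25 n_2=17  [Z2]
∂1: piv[ab,ak,as,at,ax,bp,by] rk=7  ker:bk,bs,bt,bx,kp,ks,kt,kx,ps,pt,px,py,st,sx,sy,tx,ty,xy
∂2: piv[abs,ast,bps,bpx,bpy,bst,btx,bxy,kps,kpt,kpx,ktx,pty,sxy] rk=14  ker:pst,ptx,pxy
rk∂_2=14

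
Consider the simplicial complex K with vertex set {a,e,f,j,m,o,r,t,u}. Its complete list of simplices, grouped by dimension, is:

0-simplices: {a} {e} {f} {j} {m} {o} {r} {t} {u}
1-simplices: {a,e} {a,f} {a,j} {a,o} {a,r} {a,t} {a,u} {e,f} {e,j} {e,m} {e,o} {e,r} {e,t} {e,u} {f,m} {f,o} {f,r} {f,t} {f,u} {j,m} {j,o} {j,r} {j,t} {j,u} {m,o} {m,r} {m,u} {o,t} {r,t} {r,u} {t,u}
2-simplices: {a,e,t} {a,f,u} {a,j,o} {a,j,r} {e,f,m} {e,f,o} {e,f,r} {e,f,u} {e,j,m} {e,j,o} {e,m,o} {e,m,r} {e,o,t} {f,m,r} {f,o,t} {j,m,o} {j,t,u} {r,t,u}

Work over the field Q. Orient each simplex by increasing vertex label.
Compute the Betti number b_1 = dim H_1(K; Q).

n_0=9 n_1=31 n_2=18  [Q]
∂1: piv[ae,af,aj,ao,ar,at,au,em] rk=8  ker:ef,ej,eo,er,et,eu,fm,fo,fr,ft,fu,jm,jo,jr,jt,ju,mo,mr,mu,ot,rt,ru,tu
∂2: piv[aet,afu,ajo,ajr,efm,efo,efr,efu,ejm,ejo,emo,emr,eot,fot,jtu,rtu] rk=16  ker:fmr,jmo
b_1=(31−8)−16=7

b_1=7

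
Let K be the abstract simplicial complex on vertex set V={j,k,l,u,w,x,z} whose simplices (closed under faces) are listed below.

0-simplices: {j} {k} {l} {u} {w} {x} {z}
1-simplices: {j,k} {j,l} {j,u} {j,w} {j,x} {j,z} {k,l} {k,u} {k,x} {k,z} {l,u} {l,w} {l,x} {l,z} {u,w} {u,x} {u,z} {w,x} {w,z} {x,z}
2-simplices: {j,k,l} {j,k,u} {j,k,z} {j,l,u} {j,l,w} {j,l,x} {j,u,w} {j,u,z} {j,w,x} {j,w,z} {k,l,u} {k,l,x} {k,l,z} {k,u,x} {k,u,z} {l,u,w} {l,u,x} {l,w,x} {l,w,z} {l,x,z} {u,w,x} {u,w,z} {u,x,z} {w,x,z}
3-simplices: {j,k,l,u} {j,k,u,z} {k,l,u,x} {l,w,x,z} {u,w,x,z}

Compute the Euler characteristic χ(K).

n_0=7 n_1=20 n_2=24 n_3=5
χ=+7−20+24−5=6

χ(K)=6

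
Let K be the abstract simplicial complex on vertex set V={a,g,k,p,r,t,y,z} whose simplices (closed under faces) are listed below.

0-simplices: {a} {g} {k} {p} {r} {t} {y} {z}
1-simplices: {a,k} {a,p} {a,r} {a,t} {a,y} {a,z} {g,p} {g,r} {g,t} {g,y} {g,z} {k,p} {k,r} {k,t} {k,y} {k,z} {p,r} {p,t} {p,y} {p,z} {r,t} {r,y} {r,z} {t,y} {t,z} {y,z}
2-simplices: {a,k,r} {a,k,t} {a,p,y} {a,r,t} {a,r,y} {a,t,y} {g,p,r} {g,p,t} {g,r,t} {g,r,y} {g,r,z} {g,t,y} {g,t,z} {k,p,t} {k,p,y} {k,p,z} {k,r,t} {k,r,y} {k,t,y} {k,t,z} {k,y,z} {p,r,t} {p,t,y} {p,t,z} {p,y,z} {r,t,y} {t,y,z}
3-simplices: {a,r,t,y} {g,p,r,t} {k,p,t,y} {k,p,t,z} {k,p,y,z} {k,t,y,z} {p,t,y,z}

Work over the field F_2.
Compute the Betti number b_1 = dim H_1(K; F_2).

b_1=1

n_0=8 n_1=26 n_2=27 n_3=7  [Z2]
∂1: piv[ak,ap,ar,at,ay,az,gp] rk=7  ker:gr,gt,gy,gz,kp,kr,kt,ky,kz,pr,pt,py,pz,rt,ry,rz,ty,tz,yz
∂2: piv[akr,akt,apy,art,ary,aty,gpr,gpt,grt,gry,grz,gtz,kpt,kpy,kpz,kry,ktz,kyz] rk=18  ker:gty,krt,kty,prt,pty,ptz,pyz,rty,tyz
∂3: piv[arty,gprt,kpty,kptz,kpyz,ktyz] rk=6  ker:ptyz
b_1=(26−7)−18=1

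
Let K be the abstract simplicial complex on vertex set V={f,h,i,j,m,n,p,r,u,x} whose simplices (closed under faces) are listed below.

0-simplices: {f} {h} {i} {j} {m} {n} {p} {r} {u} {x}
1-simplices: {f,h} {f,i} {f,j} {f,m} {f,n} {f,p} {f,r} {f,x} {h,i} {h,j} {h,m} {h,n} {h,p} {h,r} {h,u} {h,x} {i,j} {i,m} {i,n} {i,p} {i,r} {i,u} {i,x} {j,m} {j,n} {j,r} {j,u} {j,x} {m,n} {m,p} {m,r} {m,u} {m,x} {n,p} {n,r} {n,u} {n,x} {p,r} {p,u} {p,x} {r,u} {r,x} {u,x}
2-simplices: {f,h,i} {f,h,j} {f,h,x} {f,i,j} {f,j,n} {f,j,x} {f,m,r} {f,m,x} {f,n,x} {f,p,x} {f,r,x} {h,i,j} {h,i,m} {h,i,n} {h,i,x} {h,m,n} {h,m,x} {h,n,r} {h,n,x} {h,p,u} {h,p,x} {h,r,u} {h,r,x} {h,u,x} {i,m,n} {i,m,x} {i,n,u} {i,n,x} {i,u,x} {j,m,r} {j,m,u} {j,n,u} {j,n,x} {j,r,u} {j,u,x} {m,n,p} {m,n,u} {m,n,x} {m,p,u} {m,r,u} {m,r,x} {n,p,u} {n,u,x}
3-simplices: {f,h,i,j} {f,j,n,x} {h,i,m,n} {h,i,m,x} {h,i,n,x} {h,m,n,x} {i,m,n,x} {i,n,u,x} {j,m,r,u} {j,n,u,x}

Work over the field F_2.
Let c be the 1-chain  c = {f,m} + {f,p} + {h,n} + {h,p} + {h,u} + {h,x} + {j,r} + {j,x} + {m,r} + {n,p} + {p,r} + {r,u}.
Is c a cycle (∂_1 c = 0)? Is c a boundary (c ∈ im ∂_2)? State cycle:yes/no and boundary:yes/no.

cycle:yes boundary:no

n_0=10 n_1=43 n_2=43 n_3=10  [Z2]
∂1: piv[fh,fi,fj,fm,fn,fp,fr,fx,hu] rk=9  ker:hi,hj,hm,hn,hp,hr,hx,ij,im,in,ip,ir,iu,ix,jm,jn,jr,ju,jx,mn,mp,mr,mu,mx,np,nr,nu,nx,pr,pu,px,ru,rx,ux
∂2: piv[fhi,fhj,fhx,fij,fjn,fjx,fmr,fmx,fnx,fpx,frx,him,hin,hix,hmn,hmx,hnr,hnx,hpu,hpx,hru,hrx,hux,inu,iux,jmr,jmu,jnu,jru,mnp,mpu] rk=31  ker:hij,imn,imx,inx,jnx,jux,mnu,mnx,mru,mrx,npu,nux
∂3: piv[fhij,fjnx,himn,himx,hinx,hmnx,inux,jmru,jnux] rk=9  ker:imnx
∂1c = 0
c vs im∂2: residual ≠ 0 ⇒ not boundary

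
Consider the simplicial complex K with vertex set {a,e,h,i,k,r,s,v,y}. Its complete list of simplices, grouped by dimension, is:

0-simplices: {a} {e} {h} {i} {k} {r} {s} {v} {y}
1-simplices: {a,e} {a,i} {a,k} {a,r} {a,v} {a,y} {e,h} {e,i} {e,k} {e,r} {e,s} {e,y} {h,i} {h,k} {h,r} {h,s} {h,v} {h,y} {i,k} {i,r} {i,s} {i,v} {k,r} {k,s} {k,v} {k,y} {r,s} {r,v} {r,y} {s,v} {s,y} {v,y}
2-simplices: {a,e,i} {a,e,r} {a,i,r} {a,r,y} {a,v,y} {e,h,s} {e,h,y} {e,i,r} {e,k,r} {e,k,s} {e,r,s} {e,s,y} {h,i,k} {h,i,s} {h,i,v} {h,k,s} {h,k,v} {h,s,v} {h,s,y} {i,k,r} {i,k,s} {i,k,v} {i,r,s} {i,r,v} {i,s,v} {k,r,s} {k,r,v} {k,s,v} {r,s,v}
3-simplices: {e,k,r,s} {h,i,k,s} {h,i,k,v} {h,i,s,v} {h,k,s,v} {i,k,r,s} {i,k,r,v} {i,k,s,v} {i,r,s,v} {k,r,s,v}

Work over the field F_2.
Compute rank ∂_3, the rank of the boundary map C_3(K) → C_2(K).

n_0=9 n_1=32 n_2=29 n_3=10  [Z2]
∂1: piv[ae,ai,ak,ar,av,ay,eh,es] rk=8  ker:ei,ek,er,ey,hi,hk,hr,hs,hv,hy,ik,ir,is,iv,kr,ks,kv,ky,rs,rv,ry,sv,sy,vy
∂2: piv[aei,aer,air,ary,avy,ehs,ehy,ekr,eks,ers,esy,hik,his,hiv,hks,hkv,hsv,ikr,irv] rk=19  ker:eir,hsy,iks,ikv,irs,isv,krs,krv,ksv,rsv
∂3: piv[ekrs,hiks,hikv,hisv,hksv,ikrs,ikrv,irsv] rk=8  ker:iksv,krsv
rk∂_3=8

rank∂_3=8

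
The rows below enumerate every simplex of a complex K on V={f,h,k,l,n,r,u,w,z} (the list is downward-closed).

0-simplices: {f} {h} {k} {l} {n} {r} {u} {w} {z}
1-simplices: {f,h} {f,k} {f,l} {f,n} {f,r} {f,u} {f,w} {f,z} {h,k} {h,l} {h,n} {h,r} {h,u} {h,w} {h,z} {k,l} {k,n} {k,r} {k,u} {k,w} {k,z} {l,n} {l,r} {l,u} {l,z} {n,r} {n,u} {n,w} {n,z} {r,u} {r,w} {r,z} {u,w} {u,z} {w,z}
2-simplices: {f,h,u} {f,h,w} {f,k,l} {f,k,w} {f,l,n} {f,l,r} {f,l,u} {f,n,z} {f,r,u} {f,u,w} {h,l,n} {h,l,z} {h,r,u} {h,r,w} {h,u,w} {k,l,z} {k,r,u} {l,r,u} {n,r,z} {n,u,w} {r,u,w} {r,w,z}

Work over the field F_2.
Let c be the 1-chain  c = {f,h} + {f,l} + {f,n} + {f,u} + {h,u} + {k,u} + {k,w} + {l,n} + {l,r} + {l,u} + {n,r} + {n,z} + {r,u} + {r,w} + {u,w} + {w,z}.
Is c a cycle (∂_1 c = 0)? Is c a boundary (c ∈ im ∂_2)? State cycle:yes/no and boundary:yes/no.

cycle:yes boundary:no

n_0=9 n_1=35 n_2=22  [Z2]
∂1: piv[fh,fk,fl,fn,fr,fu,fw,fz] rk=8  ker:hk,hl,hn,hr,hu,hw,hz,kl,kn,kr,ku,kw,kz,ln,lr,lu,lz,nr,nu,nw,nz,ru,rw,rz,uw,uz,wz
∂2: piv[fhu,fhw,fkl,fkw,fln,flr,flu,fnz,fru,fuw,hln,hlz,hru,hrw,klz,kru,nrz,nuw,rwz] rk=19  ker:huw,lru,ruw
∂1c = 0
c vs im∂2: residual ≠ 0 ⇒ not boundary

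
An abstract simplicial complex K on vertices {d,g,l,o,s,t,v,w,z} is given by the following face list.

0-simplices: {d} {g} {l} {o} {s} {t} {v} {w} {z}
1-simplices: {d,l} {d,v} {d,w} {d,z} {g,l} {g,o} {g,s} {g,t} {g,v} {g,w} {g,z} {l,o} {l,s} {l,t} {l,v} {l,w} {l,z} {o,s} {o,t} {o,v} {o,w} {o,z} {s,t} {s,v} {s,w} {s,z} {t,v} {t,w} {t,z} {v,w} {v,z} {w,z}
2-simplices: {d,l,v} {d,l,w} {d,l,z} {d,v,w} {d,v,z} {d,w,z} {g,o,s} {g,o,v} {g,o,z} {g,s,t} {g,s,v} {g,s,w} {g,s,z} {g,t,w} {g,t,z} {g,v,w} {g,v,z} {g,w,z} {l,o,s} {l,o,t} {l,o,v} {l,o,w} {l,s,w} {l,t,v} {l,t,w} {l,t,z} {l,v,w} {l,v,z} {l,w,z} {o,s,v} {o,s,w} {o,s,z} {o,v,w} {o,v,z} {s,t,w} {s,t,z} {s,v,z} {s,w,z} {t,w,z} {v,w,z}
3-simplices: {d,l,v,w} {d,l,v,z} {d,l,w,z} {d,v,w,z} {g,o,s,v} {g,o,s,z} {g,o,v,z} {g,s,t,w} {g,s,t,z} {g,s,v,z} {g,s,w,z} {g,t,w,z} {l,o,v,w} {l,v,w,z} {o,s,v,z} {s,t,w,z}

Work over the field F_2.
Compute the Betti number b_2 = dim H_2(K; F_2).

b_2=4

n_0=9 n_1=32 n_2=40 n_3=16  [Z2]
∂1: piv[dl,dv,dw,dz,gl,go,gs,gt] rk=8  ker:gv,gw,gz,lo,ls,lt,lv,lw,lz,os,ot,ov,ow,oz,st,sv,sw,sz,tv,tw,tz,vw,vz,wz
∂2: piv[dlv,dlw,dlz,dvw,dvz,dwz,gos,gov,goz,gst,gsv,gsw,gsz,gtw,gtz,gvw,gvz,los,lot,lov,low,ltv,ltw] rk=23  ker:gwz,lsw,ltz,lvw,lvz,lwz,osv,osw,osz,ovw,ovz,stw,stz,svz,swz,twz,vwz
∂3: piv[dlvw,dlvz,dlwz,dvwz,gosv,gosz,govz,gstw,gstz,gsvz,gswz,gtwz,lovw] rk=13  ker:lvwz,osvz,stwz
b_2=(40−23)−13=4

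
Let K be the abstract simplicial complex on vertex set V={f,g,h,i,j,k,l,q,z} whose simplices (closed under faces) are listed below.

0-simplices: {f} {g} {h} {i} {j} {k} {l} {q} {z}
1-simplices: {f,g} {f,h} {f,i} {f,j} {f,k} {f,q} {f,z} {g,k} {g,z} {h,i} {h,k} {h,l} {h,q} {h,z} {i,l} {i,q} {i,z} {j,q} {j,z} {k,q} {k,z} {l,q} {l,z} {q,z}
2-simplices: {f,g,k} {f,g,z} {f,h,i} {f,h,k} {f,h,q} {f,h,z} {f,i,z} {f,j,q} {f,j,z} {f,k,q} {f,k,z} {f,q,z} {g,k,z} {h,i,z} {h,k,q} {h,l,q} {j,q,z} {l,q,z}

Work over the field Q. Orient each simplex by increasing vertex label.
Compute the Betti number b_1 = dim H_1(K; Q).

n_0=9 n_1=24 n_2=18  [Q]
∂1: piv[fg,fh,fi,fj,fk,fq,fz,hl] rk=8  ker:gk,gz,hi,hk,hq,hz,il,iq,iz,jq,jz,kq,kz,lq,lz,qz
∂2: piv[fgk,fgz,fhi,fhk,fhq,fhz,fiz,fjq,fjz,fkq,fkz,fqz,hlq,lqz] rk=14  ker:gkz,hiz,hkq,jqz
b_1=(24−8)−14=2

b_1=2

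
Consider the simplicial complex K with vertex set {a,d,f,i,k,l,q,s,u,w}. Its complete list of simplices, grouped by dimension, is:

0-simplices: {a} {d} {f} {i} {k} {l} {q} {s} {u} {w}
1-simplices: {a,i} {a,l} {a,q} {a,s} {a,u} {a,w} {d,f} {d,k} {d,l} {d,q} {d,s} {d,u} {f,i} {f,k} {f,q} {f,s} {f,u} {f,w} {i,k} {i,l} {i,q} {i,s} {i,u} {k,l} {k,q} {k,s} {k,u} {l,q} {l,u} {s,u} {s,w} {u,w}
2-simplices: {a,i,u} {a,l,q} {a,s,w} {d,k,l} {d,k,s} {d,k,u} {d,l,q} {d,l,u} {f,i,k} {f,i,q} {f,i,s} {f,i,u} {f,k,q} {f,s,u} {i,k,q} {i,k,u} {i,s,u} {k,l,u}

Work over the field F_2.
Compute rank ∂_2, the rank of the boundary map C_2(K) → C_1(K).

rank∂_2=15

n_0=10 n_1=32 n_2=18  [Z2]
∂1: piv[ai,al,aq,as,au,aw,df,dk,dl] rk=9  ker:dq,ds,du,fi,fk,fq,fs,fu,fw,ik,il,iq,is,iu,kl,kq,ks,ku,lq,lu,su,sw,uw
∂2: piv[aiu,alq,asw,dkl,dks,dku,dlq,dlu,fik,fiq,fis,fiu,fkq,fsu,iku] rk=15  ker:ikq,isu,klu
rk∂_2=15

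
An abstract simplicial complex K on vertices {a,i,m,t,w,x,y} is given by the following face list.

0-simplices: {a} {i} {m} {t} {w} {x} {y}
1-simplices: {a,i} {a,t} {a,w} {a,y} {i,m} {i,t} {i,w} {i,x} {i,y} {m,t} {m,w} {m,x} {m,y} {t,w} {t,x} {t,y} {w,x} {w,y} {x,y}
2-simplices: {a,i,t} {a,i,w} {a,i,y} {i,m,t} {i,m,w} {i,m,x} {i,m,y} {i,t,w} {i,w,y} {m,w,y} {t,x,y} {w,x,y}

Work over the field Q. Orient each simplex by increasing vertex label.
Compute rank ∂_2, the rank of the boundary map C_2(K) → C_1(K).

n_0=7 n_1=19 n_2=12  [Q]
∂1: piv[ai,at,aw,ay,im,ix] rk=6  ker:it,iw,iy,mt,mw,mx,my,tw,tx,ty,wx,wy,xy
∂2: piv[ait,aiw,aiy,imt,imw,imx,imy,itw,iwy,txy,wxy] rk=11  ker:mwy
rk∂_2=11

rank∂_2=11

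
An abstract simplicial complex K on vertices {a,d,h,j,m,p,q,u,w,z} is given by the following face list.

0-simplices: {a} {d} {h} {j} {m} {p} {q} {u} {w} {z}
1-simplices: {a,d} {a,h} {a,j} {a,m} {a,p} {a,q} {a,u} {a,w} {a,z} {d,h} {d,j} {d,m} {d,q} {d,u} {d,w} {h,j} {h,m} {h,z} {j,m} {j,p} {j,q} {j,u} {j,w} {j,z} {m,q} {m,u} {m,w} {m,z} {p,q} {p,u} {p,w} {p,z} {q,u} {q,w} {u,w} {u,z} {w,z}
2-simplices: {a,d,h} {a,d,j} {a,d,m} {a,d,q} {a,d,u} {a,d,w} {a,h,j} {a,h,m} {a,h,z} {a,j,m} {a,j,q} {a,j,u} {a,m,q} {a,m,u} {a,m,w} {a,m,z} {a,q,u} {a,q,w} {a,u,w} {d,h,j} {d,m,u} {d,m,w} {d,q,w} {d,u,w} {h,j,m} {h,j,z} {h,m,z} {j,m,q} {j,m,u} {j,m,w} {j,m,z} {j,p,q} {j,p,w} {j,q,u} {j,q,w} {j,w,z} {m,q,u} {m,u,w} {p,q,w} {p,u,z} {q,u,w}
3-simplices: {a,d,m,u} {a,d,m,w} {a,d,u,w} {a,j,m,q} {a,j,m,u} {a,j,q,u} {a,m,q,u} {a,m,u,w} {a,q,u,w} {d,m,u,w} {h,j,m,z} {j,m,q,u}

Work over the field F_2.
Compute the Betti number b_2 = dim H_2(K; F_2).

b_2=6

n_0=10 n_1=37 n_2=41 n_3=12  [Z2]
∂1: piv[ad,ah,aj,am,ap,aq,au,aw,az] rk=9  ker:dh,dj,dm,dq,du,dw,hj,hm,hz,jm,jp,jq,ju,jw,jz,mq,mu,mw,mz,pq,pu,pw,pz,qu,qw,uw,uz,wz
∂2: piv[adh,adj,adm,adq,adu,adw,ahj,ahm,ahz,ajm,ajq,aju,amq,amu,amw,amz,aqu,aqw,auw,hjz,jmw,jpq,jpw,jwz,puz] rk=25  ker:dhj,dmu,dmw,dqw,duw,hjm,hmz,jmq,jmu,jmz,jqu,jqw,mqu,muw,pqw,quw
∂3: piv[admu,admw,aduw,ajmq,ajmu,ajqu,amqu,amuw,aquw,hjmz] rk=10  ker:dmuw,jmqu
b_2=(41−25)−10=6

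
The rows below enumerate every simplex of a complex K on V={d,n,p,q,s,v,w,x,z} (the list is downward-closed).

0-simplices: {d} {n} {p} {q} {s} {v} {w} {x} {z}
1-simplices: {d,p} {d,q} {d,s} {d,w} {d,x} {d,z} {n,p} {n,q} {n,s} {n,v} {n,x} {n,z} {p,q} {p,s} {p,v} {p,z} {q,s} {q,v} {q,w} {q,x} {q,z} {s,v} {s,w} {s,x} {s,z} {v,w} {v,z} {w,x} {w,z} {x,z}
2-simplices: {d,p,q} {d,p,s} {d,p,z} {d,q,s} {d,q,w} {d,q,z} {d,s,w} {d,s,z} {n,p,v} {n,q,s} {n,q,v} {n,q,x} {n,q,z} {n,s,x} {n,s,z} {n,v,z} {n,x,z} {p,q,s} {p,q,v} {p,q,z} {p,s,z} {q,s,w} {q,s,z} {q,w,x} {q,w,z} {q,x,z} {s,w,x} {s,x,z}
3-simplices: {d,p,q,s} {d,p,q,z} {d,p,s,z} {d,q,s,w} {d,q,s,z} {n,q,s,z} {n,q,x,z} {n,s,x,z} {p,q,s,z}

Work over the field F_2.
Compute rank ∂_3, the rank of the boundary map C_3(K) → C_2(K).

n_0=9 n_1=30 n_2=28 n_3=9  [Z2]
∂1: piv[dp,dq,ds,dw,dx,dz,np,nv] rk=8  ker:nq,ns,nx,nz,pq,ps,pv,pz,qs,qv,qw,qx,qz,sv,sw,sx,sz,vw,vz,wx,wz,xz
∂2: piv[dpq,dps,dpz,dqs,dqw,dqz,dsw,dsz,npv,nqs,nqv,nqx,nqz,nsx,nvz,nxz,pqv,qwx,qwz] rk=19  ker:nsz,pqs,pqz,psz,qsw,qsz,qxz,swx,sxz
∂3: piv[dpqs,dpqz,dpsz,dqsw,dqsz,nqsz,nqxz,nsxz] rk=8  ker:pqsz
rk∂_3=8

rank∂_3=8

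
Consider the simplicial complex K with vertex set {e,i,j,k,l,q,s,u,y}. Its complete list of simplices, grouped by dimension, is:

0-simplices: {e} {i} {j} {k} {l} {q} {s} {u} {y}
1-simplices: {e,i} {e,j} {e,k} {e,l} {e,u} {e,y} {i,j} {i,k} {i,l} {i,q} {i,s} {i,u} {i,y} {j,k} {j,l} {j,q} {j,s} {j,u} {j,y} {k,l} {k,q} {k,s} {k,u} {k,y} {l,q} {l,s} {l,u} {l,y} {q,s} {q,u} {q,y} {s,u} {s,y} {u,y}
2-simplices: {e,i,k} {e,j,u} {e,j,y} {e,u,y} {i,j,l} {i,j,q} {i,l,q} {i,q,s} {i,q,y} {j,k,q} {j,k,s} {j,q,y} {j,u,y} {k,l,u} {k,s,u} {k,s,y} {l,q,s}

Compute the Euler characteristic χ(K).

n_0=9 n_1=34 n_2=17
χ=+9−34+17=-8

χ(K)=-8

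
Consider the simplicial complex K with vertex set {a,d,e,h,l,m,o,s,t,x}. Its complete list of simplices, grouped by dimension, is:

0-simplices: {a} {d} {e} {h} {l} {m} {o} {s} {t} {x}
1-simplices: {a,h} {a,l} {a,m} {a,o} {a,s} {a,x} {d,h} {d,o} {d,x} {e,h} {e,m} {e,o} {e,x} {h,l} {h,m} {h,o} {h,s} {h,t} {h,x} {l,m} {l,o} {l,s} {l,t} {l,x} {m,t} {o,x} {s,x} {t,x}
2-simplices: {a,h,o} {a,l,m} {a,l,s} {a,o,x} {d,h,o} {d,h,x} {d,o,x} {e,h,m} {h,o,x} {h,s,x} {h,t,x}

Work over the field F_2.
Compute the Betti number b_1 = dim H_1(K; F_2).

b_1=9

n_0=10 n_1=28 n_2=11  [Z2]
∂1: piv[ah,al,am,ao,as,ax,dh,eh,ht] rk=9  ker:do,dx,em,eo,ex,hl,hm,ho,hs,hx,lm,lo,ls,lt,lx,mt,ox,sx,tx
∂2: piv[aho,alm,als,aox,dho,dhx,dox,ehm,hsx,htx] rk=10  ker:hox
b_1=(28−9)−10=9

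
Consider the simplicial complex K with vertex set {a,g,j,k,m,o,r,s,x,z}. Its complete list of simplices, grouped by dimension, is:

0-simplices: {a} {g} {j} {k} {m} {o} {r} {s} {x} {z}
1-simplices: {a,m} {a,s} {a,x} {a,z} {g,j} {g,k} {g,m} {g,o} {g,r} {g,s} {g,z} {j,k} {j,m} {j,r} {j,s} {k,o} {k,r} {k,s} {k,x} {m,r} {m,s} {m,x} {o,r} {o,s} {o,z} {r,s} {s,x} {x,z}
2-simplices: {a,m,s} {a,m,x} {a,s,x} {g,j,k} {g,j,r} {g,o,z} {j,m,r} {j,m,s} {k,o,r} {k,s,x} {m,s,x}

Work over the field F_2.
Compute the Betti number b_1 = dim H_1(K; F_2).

b_1=9

n_0=10 n_1=28 n_2=11  [Z2]
∂1: piv[am,as,ax,az,gj,gk,gm,go,gr] rk=9  ker:gs,gz,jk,jm,jr,js,ko,kr,ks,kx,mr,ms,mx,or,os,oz,rs,sx,xz
∂2: piv[ams,amx,asx,gjk,gjr,goz,jmr,jms,kor,ksx] rk=10  ker:msx
b_1=(28−9)−10=9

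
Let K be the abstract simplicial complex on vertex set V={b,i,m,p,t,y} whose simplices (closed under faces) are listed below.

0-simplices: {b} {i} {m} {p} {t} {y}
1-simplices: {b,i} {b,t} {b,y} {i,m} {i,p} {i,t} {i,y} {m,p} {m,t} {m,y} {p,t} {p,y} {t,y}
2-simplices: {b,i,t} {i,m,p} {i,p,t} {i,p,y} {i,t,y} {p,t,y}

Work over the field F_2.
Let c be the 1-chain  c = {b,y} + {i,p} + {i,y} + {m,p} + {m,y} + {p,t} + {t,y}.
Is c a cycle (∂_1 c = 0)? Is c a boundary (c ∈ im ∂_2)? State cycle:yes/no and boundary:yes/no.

n_0=6 n_1=13 n_2=6  [Z2]
∂1: piv[bi,bt,by,im,ip] rk=5  ker:it,iy,mp,mt,my,pt,py,ty
∂2: piv[bit,imp,ipt,ipy,ity] rk=5  ker:pty
∂1c = {b} + {p}

cycle:no boundary:no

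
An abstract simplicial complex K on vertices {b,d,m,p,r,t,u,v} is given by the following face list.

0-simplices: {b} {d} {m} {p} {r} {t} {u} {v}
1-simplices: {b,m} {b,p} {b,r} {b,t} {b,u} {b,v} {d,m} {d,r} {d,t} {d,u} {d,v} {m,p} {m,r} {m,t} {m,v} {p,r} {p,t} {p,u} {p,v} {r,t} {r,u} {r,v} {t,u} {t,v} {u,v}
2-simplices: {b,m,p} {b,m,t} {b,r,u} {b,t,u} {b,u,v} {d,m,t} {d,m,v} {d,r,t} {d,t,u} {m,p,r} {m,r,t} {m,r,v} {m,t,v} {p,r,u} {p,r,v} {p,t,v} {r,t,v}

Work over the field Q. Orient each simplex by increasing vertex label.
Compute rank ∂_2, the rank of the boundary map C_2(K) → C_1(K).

n_0=8 n_1=25 n_2=17  [Q]
∂1: piv[bm,bp,br,bt,bu,bv,dm] rk=7  ker:dr,dt,du,dv,mp,mr,mt,mv,pr,pt,pu,pv,rt,ru,rv,tu,tv,uv
∂2: piv[bmp,bmt,bru,btu,buv,dmt,dmv,drt,dtu,mpr,mrt,mrv,mtv,pru,prv,ptv] rk=16  ker:rtv
rk∂_2=16

rank∂_2=16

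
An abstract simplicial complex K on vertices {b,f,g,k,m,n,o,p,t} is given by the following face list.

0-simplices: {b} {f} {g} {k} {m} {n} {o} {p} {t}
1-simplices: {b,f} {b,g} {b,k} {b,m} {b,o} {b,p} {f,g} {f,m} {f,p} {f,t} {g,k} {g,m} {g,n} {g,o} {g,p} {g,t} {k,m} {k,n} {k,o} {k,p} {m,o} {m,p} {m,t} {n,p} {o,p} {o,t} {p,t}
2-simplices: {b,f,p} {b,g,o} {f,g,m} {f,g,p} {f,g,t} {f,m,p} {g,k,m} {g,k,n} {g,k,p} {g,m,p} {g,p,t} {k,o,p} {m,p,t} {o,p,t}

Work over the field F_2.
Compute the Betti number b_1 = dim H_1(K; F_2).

n_0=9 n_1=27 n_2=14  [Z2]
∂1: piv[bf,bg,bk,bm,bo,bp,ft,gn] rk=8  ker:fg,fm,fp,gk,gm,go,gp,gt,km,kn,ko,kp,mo,mp,mt,np,op,ot,pt
∂2: piv[bfp,bgo,fgm,fgp,fgt,fmp,gkm,gkn,gkp,gpt,kop,mpt,opt] rk=13  ker:gmp
b_1=(27−8)−13=6

b_1=6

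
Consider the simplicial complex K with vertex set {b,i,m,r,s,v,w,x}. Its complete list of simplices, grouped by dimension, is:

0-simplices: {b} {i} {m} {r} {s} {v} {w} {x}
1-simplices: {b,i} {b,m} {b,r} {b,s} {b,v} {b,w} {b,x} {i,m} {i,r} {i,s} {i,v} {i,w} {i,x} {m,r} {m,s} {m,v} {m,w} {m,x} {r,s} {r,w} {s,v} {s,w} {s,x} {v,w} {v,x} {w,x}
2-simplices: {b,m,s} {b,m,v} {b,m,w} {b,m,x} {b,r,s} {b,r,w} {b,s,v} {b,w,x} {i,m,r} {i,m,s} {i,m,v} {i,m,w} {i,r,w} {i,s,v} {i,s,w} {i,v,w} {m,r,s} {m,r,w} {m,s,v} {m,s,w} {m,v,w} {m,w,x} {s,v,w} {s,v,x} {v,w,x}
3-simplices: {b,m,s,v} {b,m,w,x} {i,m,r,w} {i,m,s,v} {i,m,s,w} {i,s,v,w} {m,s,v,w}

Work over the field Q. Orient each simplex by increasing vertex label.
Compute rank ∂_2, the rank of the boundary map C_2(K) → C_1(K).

n_0=8 n_1=26 n_2=25 n_3=7  [Q]
∂1: piv[bi,bm,br,bs,bv,bw,bx] rk=7  ker:im,ir,is,iv,iw,ix,mr,ms,mv,mw,mx,rs,rw,sv,sw,sx,vw,vx,wx
∂2: piv[bms,bmv,bmw,bmx,brs,brw,bsv,bwx,imr,ims,imv,imw,irw,isw,ivw,svx,vwx] rk=17  ker:isv,mrs,mrw,msv,msw,mvw,mwx,svw
∂3: piv[bmsv,bmwx,imrw,imsv,imsw,isvw,msvw] rk=7
rk∂_2=17

rank∂_2=17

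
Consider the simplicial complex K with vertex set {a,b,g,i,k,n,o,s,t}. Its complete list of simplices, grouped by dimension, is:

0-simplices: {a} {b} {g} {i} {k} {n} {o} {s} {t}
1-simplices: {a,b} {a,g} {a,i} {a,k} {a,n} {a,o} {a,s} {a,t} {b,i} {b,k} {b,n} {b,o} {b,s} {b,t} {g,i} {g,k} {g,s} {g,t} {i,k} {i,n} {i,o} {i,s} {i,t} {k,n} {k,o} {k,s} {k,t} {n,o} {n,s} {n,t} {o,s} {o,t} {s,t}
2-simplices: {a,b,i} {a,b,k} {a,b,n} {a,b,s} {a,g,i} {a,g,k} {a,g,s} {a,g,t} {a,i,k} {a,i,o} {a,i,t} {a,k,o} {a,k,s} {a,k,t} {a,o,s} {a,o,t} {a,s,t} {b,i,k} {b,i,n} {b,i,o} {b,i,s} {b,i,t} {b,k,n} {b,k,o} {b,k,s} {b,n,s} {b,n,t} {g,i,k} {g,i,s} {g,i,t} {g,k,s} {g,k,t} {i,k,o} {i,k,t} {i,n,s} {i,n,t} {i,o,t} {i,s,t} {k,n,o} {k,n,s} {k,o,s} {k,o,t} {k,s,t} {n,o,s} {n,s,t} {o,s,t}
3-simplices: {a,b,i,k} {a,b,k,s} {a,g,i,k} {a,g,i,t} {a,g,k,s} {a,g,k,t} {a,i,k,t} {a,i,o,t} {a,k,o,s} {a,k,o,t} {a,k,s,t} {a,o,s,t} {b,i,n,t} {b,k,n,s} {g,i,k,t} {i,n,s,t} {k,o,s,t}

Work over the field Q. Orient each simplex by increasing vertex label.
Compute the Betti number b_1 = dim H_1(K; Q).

n_0=9 n_1=33 n_2=46 n_3=17  [Q]
∂1: piv[ab,ag,ai,ak,an,ao,as,at] rk=8  ker:bi,bk,bn,bo,bs,bt,gi,gk,gs,gt,ik,in,io,is,it,kn,ko,ks,kt,no,ns,nt,os,ot,st
∂2: piv[abi,abk,abn,abs,agi,agk,ags,agt,aik,aio,ait,ako,aks,akt,aos,aot,ast,bin,bio,bis,bit,bkn,bns,bnt,kno] rk=25  ker:bik,bko,bks,gik,gis,git,gks,gkt,iko,ikt,ins,int,iot,ist,kns,kos,kot,kst,nos,nst,ost
∂3: piv[abik,abks,agik,agit,agks,agkt,aikt,aiot,akos,akot,akst,aost,bint,bkns,inst] rk=15  ker:gikt,kost
b_1=(33−8)−25=0

b_1=0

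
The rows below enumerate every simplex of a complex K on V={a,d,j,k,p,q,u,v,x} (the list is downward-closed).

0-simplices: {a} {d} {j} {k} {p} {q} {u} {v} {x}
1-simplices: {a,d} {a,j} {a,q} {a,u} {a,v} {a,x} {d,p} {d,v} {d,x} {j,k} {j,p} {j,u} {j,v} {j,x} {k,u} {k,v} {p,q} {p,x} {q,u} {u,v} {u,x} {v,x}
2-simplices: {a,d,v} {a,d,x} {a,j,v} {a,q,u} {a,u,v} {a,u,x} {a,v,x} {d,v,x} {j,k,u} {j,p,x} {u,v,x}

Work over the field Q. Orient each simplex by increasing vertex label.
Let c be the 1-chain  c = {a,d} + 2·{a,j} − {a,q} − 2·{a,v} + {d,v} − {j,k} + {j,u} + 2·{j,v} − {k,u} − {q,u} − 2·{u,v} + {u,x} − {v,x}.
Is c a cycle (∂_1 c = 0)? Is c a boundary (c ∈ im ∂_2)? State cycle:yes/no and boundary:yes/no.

n_0=9 n_1=22 n_2=11  [Q]
∂1: piv[ad,aj,aq,au,av,ax,dp,jk] rk=8  ker:dv,dx,jp,ju,jv,jx,ku,kv,pq,px,qu,uv,ux,vx
∂2: piv[adv,adx,ajv,aqu,auv,aux,avx,jku,jpx] rk=9  ker:dvx,uvx
∂1c = 0
c vs im∂2: reduces to 0 ⇒ boundary

cycle:yes boundary:yes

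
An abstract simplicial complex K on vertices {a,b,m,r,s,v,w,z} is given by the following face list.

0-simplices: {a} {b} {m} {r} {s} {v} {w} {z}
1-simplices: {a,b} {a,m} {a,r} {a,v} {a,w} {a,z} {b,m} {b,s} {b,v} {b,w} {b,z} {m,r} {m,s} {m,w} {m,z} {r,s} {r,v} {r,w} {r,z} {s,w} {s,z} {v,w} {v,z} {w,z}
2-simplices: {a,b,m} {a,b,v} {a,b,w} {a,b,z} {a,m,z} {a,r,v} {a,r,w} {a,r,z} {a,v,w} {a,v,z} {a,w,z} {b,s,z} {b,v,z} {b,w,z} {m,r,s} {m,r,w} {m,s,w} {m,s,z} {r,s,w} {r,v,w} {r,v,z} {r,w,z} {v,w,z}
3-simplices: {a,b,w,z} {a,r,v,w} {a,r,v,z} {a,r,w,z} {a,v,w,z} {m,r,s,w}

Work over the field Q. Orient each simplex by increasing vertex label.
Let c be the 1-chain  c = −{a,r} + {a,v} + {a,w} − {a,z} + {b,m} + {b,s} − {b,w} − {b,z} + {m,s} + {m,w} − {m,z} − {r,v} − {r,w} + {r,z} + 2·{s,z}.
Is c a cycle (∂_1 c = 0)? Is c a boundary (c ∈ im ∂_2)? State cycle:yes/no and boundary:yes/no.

n_0=8 n_1=24 n_2=23 n_3=6  [Q]
∂1: piv[ab,am,ar,av,aw,az,bs] rk=7  ker:bm,bv,bw,bz,mr,ms,mw,mz,rs,rv,rw,rz,sw,sz,vw,vz,wz
∂2: piv[abm,abv,abw,abz,amz,arv,arw,arz,avw,avz,awz,bsz,mrs,mrw,msw,msz] rk=16  ker:bvz,bwz,rsw,rvw,rvz,rwz,vwz
∂3: piv[abwz,arvw,arvz,arwz,avwz,mrsw] rk=6
∂1c = 0
c vs im∂2: residual ≠ 0 ⇒ not boundary

cycle:yes boundary:no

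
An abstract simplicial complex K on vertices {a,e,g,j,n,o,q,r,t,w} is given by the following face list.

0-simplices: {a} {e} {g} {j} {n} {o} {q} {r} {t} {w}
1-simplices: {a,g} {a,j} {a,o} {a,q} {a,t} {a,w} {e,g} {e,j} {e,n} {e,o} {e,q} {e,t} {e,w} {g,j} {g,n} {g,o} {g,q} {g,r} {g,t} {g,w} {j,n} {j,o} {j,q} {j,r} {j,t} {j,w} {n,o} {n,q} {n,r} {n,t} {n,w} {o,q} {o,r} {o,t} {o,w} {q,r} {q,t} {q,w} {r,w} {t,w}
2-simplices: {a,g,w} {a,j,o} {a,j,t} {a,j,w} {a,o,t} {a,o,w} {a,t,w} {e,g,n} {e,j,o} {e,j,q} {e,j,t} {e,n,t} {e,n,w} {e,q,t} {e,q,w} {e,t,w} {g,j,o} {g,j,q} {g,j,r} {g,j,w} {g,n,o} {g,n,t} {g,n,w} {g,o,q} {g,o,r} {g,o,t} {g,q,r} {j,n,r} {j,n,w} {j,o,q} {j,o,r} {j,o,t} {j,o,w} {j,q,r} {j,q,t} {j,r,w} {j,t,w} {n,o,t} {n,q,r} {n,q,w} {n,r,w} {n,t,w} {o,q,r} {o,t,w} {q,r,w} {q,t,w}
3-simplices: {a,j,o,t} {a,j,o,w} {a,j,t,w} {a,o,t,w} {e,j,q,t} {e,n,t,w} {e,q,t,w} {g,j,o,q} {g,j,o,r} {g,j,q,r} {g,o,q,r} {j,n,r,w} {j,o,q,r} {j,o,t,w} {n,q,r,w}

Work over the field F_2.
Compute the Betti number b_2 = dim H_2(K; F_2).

b_2=3

n_0=10 n_1=40 n_2=46 n_3=15  [Z2]
∂1: piv[ag,aj,ao,aq,at,aw,eg,en,gr] rk=9  ker:ej,eo,eq,et,ew,gj,gn,go,gq,gt,gw,jn,jo,jq,jr,jt,jw,no,nq,nr,nt,nw,oq,or,ot,ow,qr,qt,qw,rw,tw
∂2: piv[agw,ajo,ajt,ajw,aot,aow,atw,egn,ejo,ejq,ejt,ent,enw,eqt,eqw,etw,gjo,gjq,gjr,gjw,gno,gnt,gnw,goq,gor,gqr,jnr,jnw,jrw,nqr] rk=30  ker:got,joq,jor,jot,jow,jqr,jqt,jtw,not,nqw,nrw,ntw,oqr,otw,qrw,qtw
∂3: piv[ajot,ajow,ajtw,aotw,ejqt,entw,eqtw,gjoq,gjor,gjqr,goqr,jnrw,nqrw] rk=13  ker:joqr,jotw
b_2=(46−30)−13=3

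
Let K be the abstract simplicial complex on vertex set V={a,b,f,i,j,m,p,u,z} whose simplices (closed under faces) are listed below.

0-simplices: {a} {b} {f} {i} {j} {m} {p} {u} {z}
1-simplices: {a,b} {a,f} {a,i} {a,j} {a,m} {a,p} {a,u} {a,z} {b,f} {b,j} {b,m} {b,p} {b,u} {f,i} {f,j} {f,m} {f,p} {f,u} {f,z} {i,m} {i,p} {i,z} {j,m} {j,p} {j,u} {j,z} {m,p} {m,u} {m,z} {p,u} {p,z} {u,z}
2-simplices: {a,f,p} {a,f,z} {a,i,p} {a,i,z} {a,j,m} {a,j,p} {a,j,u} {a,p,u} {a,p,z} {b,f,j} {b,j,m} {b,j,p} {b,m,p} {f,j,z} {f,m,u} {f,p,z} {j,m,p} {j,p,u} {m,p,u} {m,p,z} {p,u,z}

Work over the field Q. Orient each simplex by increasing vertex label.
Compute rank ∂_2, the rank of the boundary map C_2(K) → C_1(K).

rank∂_2=18

n_0=9 n_1=32 n_2=21  [Q]
∂1: piv[ab,af,ai,aj,am,ap,au,az] rk=8  ker:bf,bj,bm,bp,bu,fi,fj,fm,fp,fu,fz,im,ip,iz,jm,jp,ju,jz,mp,mu,mz,pu,pz,uz
∂2: piv[afp,afz,aip,aiz,ajm,ajp,aju,apu,apz,bfj,bjm,bjp,bmp,fjz,fmu,mpu,mpz,puz] rk=18  ker:fpz,jmp,jpu
rk∂_2=18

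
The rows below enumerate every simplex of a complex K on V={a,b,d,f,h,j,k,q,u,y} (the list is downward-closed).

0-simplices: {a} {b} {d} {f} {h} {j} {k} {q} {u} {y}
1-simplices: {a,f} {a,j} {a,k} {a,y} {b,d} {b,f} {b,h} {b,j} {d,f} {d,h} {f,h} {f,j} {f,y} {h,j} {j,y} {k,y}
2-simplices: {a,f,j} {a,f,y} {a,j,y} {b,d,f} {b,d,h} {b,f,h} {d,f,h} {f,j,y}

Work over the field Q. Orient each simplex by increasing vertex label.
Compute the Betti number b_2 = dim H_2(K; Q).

n_0=10 n_1=16 n_2=8  [Q]
∂1: piv[af,aj,ak,ay,bd,bf,bh] rk=7  ker:bj,df,dh,fh,fj,fy,hj,jy,ky
∂2: piv[afj,afy,ajy,bdf,bdh,bfh] rk=6  ker:dfh,fjy
b_2=(8−6)−0=2

b_2=2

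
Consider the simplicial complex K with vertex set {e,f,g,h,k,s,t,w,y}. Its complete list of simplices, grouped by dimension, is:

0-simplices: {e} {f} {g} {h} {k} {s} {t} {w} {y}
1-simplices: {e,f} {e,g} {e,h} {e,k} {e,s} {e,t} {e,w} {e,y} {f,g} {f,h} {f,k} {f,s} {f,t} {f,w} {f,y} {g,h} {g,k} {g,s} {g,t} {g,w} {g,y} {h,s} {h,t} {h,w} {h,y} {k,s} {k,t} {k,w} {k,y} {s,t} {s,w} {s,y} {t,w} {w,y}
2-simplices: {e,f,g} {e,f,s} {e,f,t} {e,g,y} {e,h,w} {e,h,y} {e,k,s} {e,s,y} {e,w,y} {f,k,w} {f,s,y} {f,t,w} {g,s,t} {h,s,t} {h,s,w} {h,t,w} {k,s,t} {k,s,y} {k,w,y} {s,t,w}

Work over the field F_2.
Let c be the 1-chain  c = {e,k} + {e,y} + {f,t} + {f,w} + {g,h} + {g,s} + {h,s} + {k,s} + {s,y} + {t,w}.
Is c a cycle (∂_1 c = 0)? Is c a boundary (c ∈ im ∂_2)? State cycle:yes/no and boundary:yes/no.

n_0=9 n_1=34 n_2=20  [Z2]
∂1: piv[ef,eg,eh,ek,es,et,ew,ey] rk=8  ker:fg,fh,fk,fs,ft,fw,fy,gh,gk,gs,gt,gw,gy,hs,ht,hw,hy,ks,kt,kw,ky,st,sw,sy,tw,wy
∂2: piv[efg,efs,eft,egy,ehw,ehy,eks,esy,ewy,fkw,fsy,ftw,gst,hst,hsw,htw,kst,ksy,kwy] rk=19  ker:stw
∂1c = 0
c vs im∂2: residual ≠ 0 ⇒ not boundary

cycle:yes boundary:no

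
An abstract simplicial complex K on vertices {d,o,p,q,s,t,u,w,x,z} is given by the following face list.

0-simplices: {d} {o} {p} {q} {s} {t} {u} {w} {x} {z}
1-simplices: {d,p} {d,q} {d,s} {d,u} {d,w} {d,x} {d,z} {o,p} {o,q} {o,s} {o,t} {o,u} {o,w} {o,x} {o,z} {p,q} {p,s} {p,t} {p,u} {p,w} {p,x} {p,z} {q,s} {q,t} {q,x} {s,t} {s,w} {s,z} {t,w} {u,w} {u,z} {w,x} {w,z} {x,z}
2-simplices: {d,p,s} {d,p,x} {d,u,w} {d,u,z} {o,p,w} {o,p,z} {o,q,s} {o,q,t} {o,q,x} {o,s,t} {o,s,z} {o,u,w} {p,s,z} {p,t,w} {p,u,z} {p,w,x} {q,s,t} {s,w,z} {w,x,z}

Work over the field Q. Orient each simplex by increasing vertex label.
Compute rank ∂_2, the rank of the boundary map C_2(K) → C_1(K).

n_0=10 n_1=34 n_2=19  [Q]
∂1: piv[dp,dq,ds,du,dw,dx,dz,op,ot] rk=9  ker:oq,os,ou,ow,ox,oz,pq,ps,pt,pu,pw,px,pz,qs,qt,qx,st,sw,sz,tw,uw,uz,wx,wz,xz
∂2: piv[dps,dpx,duw,duz,opw,opz,oqs,oqt,oqx,ost,osz,ouw,psz,ptw,puz,pwx,swz,wxz] rk=18  ker:qst
rk∂_2=18

rank∂_2=18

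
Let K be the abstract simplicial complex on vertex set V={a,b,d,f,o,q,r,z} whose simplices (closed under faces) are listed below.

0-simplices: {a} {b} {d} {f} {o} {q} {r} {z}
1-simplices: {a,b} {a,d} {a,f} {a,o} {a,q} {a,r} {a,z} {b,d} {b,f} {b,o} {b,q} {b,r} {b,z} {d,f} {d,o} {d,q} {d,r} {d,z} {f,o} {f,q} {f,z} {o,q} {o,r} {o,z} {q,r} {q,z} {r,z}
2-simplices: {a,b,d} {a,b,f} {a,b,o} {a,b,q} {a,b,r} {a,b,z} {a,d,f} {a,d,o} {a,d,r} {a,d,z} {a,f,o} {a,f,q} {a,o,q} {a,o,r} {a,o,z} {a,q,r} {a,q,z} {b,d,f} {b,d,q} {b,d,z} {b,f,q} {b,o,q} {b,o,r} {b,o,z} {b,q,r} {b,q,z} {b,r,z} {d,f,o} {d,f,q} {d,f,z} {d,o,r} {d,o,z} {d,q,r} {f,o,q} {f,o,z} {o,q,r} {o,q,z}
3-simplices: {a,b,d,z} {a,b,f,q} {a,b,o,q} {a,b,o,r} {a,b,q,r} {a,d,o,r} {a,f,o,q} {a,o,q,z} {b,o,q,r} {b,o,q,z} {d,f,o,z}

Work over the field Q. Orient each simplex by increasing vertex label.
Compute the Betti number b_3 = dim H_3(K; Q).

n_0=8 n_1=27 n_2=37 n_3=11  [Q]
∂1: piv[ab,ad,af,ao,aq,ar,az] rk=7  ker:bd,bf,bo,bq,br,bz,df,do,dq,dr,dz,fo,fq,fz,oq,or,oz,qr,qz,rz
∂2: piv[abd,abf,abo,abq,abr,abz,adf,ado,adr,adz,afo,afq,aoq,aor,aoz,aqr,aqz,bdq,brz,dfz] rk=20  ker:bdf,bdz,bfq,boq,bor,boz,bqr,bqz,dfo,dfq,dor,doz,dqr,foq,foz,oqr,oqz
∂3: piv[abdz,abfq,aboq,abor,abqr,ador,afoq,aoqz,boqr,boqz,dfoz] rk=11
b_3=(11−11)−0=0

b_3=0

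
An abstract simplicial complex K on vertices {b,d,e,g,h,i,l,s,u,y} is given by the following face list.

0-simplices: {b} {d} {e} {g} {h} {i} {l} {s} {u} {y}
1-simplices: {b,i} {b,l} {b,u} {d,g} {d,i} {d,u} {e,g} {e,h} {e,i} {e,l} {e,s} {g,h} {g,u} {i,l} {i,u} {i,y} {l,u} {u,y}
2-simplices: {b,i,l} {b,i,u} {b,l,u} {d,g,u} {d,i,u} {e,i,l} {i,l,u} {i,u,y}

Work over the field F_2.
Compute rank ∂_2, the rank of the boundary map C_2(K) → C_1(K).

n_0=10 n_1=18 n_2=8  [Z2]
∂1: piv[bi,bl,bu,dg,di,eg,eh,es,iy] rk=9  ker:du,ei,el,gh,gu,il,iu,lu,uy
∂2: piv[bil,biu,blu,dgu,diu,eil,iuy] rk=7  ker:ilu
rk∂_2=7

rank∂_2=7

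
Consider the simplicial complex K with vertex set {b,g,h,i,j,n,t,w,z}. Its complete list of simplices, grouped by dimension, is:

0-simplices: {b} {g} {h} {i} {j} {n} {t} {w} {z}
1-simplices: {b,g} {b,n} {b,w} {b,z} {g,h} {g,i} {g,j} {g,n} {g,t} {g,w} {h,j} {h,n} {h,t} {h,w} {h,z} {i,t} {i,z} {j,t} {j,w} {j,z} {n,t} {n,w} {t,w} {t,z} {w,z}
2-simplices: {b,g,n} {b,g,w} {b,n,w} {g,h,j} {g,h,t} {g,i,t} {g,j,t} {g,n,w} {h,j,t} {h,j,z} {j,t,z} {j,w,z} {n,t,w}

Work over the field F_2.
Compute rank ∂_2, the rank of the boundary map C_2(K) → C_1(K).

n_0=9 n_1=25 n_2=13  [Z2]
∂1: piv[bg,bn,bw,bz,gh,gi,gj,gt] rk=8  ker:gn,gw,hj,hn,ht,hw,hz,it,iz,jt,jw,jz,nt,nw,tw,tz,wz
∂2: piv[bgn,bgw,bnw,ghj,ght,git,gjt,hjz,jtz,jwz,ntw] rk=11  ker:gnw,hjt
rk∂_2=11

rank∂_2=11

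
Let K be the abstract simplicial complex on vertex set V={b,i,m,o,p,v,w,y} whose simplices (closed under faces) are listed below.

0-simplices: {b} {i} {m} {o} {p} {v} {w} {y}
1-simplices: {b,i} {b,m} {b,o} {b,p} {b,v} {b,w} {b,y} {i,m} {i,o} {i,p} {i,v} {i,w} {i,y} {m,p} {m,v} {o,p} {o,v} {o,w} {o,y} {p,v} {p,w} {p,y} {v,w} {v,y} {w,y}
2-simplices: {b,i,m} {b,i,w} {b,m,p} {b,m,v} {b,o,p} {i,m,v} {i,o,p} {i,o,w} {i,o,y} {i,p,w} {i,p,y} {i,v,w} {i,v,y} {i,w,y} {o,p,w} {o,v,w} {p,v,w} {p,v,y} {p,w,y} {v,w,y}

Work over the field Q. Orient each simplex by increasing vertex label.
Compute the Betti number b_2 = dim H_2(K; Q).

n_0=8 n_1=25 n_2=20  [Q]
∂1: piv[bi,bm,bo,bp,bv,bw,by] rk=7  ker:im,io,ip,iv,iw,iy,mp,mv,op,ov,ow,oy,pv,pw,py,vw,vy,wy
∂2: piv[bim,biw,bmp,bmv,bop,imv,iop,iow,ioy,ipw,ipy,ivw,ivy,iwy,ovw,pvw] rk=16  ker:opw,pvy,pwy,vwy
b_2=(20−16)−0=4

b_2=4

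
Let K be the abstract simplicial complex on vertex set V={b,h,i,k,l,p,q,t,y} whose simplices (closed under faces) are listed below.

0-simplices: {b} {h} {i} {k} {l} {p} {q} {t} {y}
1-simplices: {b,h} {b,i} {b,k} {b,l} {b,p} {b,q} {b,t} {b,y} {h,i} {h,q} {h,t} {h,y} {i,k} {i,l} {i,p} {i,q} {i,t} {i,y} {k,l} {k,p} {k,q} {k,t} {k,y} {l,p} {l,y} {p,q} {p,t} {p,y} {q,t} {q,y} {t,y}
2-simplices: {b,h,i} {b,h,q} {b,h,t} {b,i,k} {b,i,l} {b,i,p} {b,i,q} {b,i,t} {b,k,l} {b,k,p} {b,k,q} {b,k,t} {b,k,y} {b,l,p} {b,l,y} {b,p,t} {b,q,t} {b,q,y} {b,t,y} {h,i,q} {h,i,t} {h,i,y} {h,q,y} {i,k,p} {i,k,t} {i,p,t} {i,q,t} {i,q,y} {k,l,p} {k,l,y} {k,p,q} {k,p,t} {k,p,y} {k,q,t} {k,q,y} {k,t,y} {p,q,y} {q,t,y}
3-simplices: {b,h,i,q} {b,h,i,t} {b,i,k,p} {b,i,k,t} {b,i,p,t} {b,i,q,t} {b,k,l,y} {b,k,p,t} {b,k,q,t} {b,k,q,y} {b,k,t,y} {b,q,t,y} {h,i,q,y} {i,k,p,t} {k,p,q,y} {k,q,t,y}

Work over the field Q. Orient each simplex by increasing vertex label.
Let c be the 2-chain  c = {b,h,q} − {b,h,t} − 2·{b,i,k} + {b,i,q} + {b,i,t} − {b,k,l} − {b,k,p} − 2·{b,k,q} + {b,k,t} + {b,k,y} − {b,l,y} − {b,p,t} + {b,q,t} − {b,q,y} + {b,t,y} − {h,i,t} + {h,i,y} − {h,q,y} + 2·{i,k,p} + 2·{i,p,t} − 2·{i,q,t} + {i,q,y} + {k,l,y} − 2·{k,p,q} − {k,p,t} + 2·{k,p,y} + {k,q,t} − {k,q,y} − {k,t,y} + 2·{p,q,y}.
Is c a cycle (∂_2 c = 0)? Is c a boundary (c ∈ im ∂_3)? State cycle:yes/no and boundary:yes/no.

n_0=9 n_1=31 n_2=38 n_3=16  [Q]
∂1: piv[bh,bi,bk,bl,bp,bq,bt,by] rk=8  ker:hi,hq,ht,hy,ik,il,ip,iq,it,iy,kl,kp,kq,kt,ky,lp,ly,pq,pt,py,qt,qy,ty
∂2: piv[bhi,bhq,bht,bik,bil,bip,biq,bit,bkl,bkp,bkq,bkt,bky,blp,bly,bpt,bqt,bqy,bty,hiy,hqy,kpq,kpy] rk=23  ker:hiq,hit,ikp,ikt,ipt,iqt,iqy,klp,kly,kpt,kqt,kqy,kty,pqy,qty
∂3: piv[bhiq,bhit,bikp,bikt,bipt,biqt,bkly,bkpt,bkqt,bkqy,bkty,bqty,hiqy,kpqy] rk=14  ker:ikpt,kqty
∂2c = 0
c vs im∂3: reduces to 0 ⇒ boundary

cycle:yes boundary:yes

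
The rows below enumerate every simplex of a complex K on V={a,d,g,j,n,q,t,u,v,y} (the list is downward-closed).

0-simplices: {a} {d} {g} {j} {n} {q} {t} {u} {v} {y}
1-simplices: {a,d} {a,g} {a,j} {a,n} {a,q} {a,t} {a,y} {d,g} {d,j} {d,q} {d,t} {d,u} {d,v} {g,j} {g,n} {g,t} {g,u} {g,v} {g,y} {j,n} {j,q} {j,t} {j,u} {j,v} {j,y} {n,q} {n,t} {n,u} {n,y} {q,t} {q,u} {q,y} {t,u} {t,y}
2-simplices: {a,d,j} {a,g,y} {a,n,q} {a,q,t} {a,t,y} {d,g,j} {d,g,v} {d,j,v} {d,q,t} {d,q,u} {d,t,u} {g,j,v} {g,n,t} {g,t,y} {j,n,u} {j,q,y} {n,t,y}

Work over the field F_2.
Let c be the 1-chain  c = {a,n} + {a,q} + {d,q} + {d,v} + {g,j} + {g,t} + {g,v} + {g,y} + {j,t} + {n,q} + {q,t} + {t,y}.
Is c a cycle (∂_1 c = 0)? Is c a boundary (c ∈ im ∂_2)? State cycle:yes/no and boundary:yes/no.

n_0=10 n_1=34 n_2=17  [Z2]
∂1: piv[ad,ag,aj,an,aq,at,ay,du,dv] rk=9  ker:dg,dj,dq,dt,gj,gn,gt,gu,gv,gy,jn,jq,jt,ju,jv,jy,nq,nt,nu,ny,qt,qu,qy,tu,ty
∂2: piv[adj,agy,anq,aqt,aty,dgj,dgv,djv,dqt,dqu,dtu,gnt,gty,jnu,jqy,nty] rk=16  ker:gjv
∂1c = 0
c vs im∂2: residual ≠ 0 ⇒ not boundary

cycle:yes boundary:no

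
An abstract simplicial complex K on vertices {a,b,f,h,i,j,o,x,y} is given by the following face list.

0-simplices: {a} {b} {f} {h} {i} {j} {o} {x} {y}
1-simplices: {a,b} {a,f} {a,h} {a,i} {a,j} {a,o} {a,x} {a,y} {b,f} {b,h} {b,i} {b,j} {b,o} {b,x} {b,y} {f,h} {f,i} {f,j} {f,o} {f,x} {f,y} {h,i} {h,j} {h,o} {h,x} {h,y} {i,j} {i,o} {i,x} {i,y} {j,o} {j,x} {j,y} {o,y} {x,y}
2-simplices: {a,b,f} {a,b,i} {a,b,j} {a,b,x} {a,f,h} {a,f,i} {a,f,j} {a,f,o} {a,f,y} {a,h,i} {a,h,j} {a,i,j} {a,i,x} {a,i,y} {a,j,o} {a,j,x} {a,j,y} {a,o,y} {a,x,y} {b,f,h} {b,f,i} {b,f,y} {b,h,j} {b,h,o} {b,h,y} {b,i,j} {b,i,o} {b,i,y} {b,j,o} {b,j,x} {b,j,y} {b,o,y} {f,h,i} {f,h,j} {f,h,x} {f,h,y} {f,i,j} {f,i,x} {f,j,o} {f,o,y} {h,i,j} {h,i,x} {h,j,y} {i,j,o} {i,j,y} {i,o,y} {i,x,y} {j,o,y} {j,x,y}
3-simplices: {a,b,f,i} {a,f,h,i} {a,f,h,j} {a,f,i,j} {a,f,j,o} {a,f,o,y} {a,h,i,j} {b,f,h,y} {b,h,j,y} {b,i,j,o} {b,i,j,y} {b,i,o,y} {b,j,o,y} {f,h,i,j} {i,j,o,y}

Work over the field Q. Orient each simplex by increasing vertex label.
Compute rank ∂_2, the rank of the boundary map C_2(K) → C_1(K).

n_0=9 n_1=35 n_2=49 n_3=15  [Q]
∂1: piv[ab,af,ah,ai,aj,ao,ax,ay] rk=8  ker:bf,bh,bi,bj,bo,bx,by,fh,fi,fj,fo,fx,fy,hi,hj,ho,hx,hy,ij,io,ix,iy,jo,jx,jy,oy,xy
∂2: piv[abf,abi,abj,abx,afh,afi,afj,afo,afy,ahi,ahj,aij,aix,aiy,ajo,ajx,ajy,aoy,axy,bfh,bfy,bho,bhy,bio,bjo,fhx,fix] rk=27  ker:bfi,bhj,bij,biy,bjx,bjy,boy,fhi,fhj,fhy,fij,fjo,foy,hij,hix,hjy,ijo,ijy,ioy,ixy,joy,jxy
∂3: piv[abfi,afhi,afhj,afij,afjo,afoy,ahij,bfhy,bhjy,bijo,bijy,bioy,bjoy] rk=13  ker:fhij,ijoy
rk∂_2=27

rank∂_2=27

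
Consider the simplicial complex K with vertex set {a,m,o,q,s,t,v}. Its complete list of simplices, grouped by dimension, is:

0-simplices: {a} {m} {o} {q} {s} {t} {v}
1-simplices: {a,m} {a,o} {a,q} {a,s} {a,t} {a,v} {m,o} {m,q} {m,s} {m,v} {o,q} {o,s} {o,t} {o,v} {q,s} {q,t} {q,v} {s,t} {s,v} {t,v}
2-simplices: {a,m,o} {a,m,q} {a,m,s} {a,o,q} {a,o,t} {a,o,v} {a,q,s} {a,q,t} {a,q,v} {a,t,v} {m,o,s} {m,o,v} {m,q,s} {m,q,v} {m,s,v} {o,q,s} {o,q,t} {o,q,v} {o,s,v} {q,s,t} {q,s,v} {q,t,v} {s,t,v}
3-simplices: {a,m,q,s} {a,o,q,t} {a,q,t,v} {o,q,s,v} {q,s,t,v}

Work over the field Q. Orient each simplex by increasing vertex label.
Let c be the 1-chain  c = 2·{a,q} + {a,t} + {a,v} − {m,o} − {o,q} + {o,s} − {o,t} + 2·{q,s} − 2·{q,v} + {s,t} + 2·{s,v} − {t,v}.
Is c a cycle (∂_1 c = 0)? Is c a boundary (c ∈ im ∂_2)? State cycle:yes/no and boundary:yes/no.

n_0=7 n_1=20 n_2=23 n_3=5  [Q]
∂1: piv[am,ao,aq,as,at,av] rk=6  ker:mo,mq,ms,mv,oq,os,ot,ov,qs,qt,qv,st,sv,tv
∂2: piv[amo,amq,ams,aoq,aot,aov,aqs,aqt,aqv,atv,mos,mov,msv,qst] rk=14  ker:mqs,mqv,oqs,oqt,oqv,osv,qsv,qtv,stv
∂3: piv[amqs,aoqt,aqtv,oqsv,qstv] rk=5
∂1c = −4·{a} + {m} + {q} + 2·{t}

cycle:no boundary:no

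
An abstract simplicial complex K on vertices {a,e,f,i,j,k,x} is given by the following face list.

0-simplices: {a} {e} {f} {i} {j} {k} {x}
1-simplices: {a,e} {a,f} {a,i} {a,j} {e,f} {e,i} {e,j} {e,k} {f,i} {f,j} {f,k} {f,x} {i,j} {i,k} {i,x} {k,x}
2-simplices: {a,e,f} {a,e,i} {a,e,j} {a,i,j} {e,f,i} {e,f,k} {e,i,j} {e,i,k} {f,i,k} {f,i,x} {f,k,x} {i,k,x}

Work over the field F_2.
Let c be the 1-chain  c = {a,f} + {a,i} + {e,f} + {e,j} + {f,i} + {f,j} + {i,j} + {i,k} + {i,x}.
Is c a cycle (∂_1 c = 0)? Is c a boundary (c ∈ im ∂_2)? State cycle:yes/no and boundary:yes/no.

n_0=7 n_1=16 n_2=12  [Z2]
∂1: piv[ae,af,ai,aj,ek,fx] rk=6  ker:ef,ei,ej,fi,fj,fk,ij,ik,ix,kx
∂2: piv[aef,aei,aej,aij,efi,efk,eik,fix,fkx] rk=9  ker:eij,fik,ikx
∂1c = {i} + {j} + {k} + {x}

cycle:no boundary:no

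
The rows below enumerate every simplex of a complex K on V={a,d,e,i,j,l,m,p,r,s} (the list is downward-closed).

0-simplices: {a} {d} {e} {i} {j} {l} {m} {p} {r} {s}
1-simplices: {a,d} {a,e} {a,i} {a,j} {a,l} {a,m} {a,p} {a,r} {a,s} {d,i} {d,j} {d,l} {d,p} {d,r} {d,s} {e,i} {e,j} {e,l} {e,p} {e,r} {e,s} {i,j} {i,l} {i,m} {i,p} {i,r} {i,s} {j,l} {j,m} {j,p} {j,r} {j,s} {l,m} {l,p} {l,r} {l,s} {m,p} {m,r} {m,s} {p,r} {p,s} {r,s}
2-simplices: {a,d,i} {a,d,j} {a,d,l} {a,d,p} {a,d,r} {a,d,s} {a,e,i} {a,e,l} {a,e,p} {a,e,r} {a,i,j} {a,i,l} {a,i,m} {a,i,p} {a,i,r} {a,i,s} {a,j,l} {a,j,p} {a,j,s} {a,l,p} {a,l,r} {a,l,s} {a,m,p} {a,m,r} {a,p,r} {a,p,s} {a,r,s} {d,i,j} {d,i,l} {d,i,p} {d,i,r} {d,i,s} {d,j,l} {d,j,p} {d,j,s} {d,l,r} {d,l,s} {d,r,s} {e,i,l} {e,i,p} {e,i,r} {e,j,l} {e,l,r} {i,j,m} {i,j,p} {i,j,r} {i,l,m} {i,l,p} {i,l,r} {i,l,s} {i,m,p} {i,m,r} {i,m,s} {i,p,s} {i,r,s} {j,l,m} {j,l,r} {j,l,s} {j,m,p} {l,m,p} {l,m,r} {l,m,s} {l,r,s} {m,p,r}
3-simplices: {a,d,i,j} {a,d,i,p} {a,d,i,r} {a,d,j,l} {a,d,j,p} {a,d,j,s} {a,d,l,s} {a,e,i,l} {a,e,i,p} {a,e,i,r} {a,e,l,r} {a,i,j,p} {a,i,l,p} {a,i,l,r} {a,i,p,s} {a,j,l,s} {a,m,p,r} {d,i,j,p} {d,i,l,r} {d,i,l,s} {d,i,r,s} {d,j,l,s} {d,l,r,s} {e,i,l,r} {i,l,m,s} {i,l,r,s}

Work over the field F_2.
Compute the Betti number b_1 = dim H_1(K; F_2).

b_1=1

n_0=10 n_1=42 n_2=64 n_3=26  [Z2]
∂1: piv[ad,ae,ai,aj,al,am,ap,ar,as] rk=9  ker:di,dj,dl,dp,dr,ds,ei,ej,el,ep,er,es,ij,il,im,ip,ir,is,jl,jm,jp,jr,js,lm,lp,lr,ls,mp,mr,ms,pr,ps,rs
∂2: piv[adi,adj,adl,adp,adr,ads,aei,ael,aep,aer,aij,ail,aim,aip,air,ais,ajl,ajp,ajs,alp,alr,als,amp,amr,apr,aps,ars,ejl,ijm,ijr,ilm,ims] rk=32  ker:dij,dil,dip,dir,dis,djl,djp,djs,dlr,dls,drs,eil,eip,eir,elr,ijp,ilp,ilr,ils,imp,imr,ips,irs,jlm,jlr,jls,jmp,lmp,lmr,lms,lrs,mpr
∂3: piv[adij,adip,adir,adjl,adjp,adjs,adls,aeil,aeip,aeir,aelr,aijp,ailp,ailr,aips,ajls,ampr,dilr,dils,dirs,dlrs,ilms] rk=22  ker:dijp,djls,eilr,ilrs
b_1=(42−9)−32=1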